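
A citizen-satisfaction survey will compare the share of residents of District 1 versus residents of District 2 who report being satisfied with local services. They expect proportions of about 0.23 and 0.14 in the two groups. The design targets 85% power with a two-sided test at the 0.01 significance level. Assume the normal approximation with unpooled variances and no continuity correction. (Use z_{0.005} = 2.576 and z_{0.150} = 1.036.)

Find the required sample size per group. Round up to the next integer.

n = (z_{α/2} + z_β)² · [p₁(1−p₁) + p₂(1−p₂)] / (p₁ − p₂)²
  = (2.576 + 1.036)² · (0.23·0.77 + 0.14·0.86) / (0.09)²
  = (3.612)² · (0.1771 + 0.1204) / 0.0081
  = 13.0465 · 0.2975 / 0.0081
  = 479.18
Round up → n = 480 per group.

n = 480 per group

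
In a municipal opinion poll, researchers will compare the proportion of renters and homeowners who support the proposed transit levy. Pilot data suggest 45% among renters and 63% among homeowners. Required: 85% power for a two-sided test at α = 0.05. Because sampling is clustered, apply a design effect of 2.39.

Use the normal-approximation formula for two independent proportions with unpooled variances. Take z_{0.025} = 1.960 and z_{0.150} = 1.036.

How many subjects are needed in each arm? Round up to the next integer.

n = (z_{α/2} + z_β)² · [p₁(1−p₁) + p₂(1−p₂)] / (p₁ − p₂)²
  = (1.960 + 1.036)² · (0.45·0.55 + 0.63·0.37) / (-0.18)²
  = (2.996)² · (0.2475 + 0.2331) / 0.0324
  = 8.9760 · 0.4806 / 0.0324
  = 133.14
Design effect: 2.39 × 133.14 = 318.21.
Round up → n = 319 per group.

n = 319 per group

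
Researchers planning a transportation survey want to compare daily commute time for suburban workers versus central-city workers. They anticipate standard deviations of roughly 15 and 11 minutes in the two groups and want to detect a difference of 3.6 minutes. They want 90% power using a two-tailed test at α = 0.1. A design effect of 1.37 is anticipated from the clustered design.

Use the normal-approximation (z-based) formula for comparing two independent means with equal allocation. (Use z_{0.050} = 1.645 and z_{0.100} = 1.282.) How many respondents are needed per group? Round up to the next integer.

n = (z_{α/2} + z_β)² · (σ₁² + σ₂²) / δ²
  = (1.645 + 1.282)² · (15² + 11² = 346) / 3.6²
  = 8.5673 · 346 / 12.96
  = 228.73
Design effect: 1.37 × 228.73 = 313.36.
Round up → n = 314 per group.

n = 314 per group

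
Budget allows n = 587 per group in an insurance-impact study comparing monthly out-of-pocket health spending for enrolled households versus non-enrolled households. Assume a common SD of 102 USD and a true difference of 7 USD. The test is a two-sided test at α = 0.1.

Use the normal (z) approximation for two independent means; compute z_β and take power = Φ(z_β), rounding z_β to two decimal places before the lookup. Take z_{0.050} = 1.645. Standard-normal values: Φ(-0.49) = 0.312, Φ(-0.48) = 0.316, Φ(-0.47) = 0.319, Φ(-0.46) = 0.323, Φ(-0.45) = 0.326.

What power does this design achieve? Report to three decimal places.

z_β = δ·√(n/(σ₁²+σ₂²)) − z_{α/2}
    = 7 · √(587/20808) − 1.645
    = 7 · 0.16796 − 1.645
    = 1.1757 − 1.645 = -0.4693 → -0.47
Power = Φ(-0.47) = 0.319.

Power ≈ 0.319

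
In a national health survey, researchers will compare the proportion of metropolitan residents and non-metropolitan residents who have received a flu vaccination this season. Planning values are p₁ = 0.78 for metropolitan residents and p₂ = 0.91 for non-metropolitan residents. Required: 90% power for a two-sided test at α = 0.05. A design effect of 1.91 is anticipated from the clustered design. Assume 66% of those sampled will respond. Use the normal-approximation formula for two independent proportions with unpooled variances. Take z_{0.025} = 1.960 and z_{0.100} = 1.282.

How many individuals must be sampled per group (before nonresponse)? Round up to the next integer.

n = (z_{α/2} + z_β)² · [p₁(1−p₁) + p₂(1−p₂)] / (p₁ − p₂)²
  = (1.960 + 1.282)² · (0.78·0.22 + 0.91·0.09) / (-0.13)²
  = (3.242)² · (0.1716 + 0.0819) / 0.0169
  = 10.5106 · 0.2535 / 0.0169
  = 157.66
Design effect: 1.91 × 157.66 = 301.13.
Adjust for 66% response: 301.13 / 0.66 = 456.25.
Round up → n = 457 per group.

n = 457 per group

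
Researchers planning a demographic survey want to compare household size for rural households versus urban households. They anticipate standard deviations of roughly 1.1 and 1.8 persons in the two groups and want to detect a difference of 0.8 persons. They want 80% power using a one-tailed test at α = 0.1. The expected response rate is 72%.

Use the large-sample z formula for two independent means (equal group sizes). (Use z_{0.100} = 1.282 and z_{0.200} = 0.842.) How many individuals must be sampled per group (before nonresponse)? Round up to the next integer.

n = (z_α + z_β)² · (σ₁² + σ₂²) / δ²
  = (1.282 + 0.842)² · (1.1² + 1.8² = 4.45) / 0.8²
  = 4.5114 · 4.45 / 0.64
  = 31.37
Adjust for 72% response: 31.37 / 0.72 = 43.57.
Round up → n = 44 per group.

n = 44 per group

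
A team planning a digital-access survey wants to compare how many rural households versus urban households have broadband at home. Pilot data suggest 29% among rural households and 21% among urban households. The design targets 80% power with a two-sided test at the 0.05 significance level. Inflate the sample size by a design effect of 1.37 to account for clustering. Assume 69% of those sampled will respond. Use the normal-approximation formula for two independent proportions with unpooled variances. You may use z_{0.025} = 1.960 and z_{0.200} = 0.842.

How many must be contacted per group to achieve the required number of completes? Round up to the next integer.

n = (z_{α/2} + z_β)² · [p₁(1−p₁) + p₂(1−p₂)] / (p₁ − p₂)²
  = (1.960 + 0.842)² · (0.29·0.71 + 0.21·0.79) / (0.08)²
  = (2.802)² · (0.2059 + 0.1659) / 0.0064
  = 7.8512 · 0.3718 / 0.0064
  = 456.11
Design effect: 1.37 × 456.11 = 624.87.
Adjust for 69% response: 624.87 / 0.69 = 905.60.
Round up → n = 906 per group.

n = 906 per group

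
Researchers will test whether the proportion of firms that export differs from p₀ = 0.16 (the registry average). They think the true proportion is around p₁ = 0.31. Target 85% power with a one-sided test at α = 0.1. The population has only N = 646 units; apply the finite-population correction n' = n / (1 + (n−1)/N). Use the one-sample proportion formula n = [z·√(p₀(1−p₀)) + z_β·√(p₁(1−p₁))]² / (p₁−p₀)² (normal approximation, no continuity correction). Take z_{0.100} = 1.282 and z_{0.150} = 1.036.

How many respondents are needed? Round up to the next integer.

n = [z_α·√(p₀q₀) + z_β·√(p₁q₁)]² / (p₁ − p₀)²
  = [1.282·√(0.16·0.84) + 1.036·√(0.31·0.69)]² / (0.15)²
  = [1.282·0.3666 + 1.036·0.4625]² / 0.0225
  = [0.9491]² / 0.0225
  = 40.04
Finite-population correction (N = 646): 40.04 / (1 + (40.04 − 1)/646) = 37.76.
Round up → n = 38.

n = 38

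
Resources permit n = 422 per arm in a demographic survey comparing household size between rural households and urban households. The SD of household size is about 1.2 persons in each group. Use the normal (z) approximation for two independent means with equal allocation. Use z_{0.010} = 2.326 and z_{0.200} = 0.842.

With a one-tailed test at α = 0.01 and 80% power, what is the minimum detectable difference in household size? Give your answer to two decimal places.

δ = (z_α + z_β) · √((σ₁²+σ₂²)/n)
  = (2.326 + 0.842) · √(2.88/422)
  = 3.168 · √0.00682
  = 3.168 · 0.0826
  = 0.2617

Minimum detectable difference ≈ 0.26 persons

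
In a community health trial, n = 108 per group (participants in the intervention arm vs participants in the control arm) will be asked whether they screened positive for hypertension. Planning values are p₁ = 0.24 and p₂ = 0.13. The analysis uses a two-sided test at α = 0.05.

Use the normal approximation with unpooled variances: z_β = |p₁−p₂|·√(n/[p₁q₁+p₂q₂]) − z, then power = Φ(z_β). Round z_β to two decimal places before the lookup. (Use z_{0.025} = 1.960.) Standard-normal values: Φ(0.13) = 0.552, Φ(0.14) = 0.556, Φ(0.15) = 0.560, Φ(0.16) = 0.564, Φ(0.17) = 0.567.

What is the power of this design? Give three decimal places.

z_β = |p₁−p₂|·√(n/[p₁q₁+p₂q₂]) − z_{α/2}
    = 0.11 · √(108/0.2955) − 1.960
    = 0.11 · 19.1176 − 1.960
    = 2.1029 − 1.960 = 0.1429 → 0.14
Power = Φ(0.14) = 0.556.

Power ≈ 0.556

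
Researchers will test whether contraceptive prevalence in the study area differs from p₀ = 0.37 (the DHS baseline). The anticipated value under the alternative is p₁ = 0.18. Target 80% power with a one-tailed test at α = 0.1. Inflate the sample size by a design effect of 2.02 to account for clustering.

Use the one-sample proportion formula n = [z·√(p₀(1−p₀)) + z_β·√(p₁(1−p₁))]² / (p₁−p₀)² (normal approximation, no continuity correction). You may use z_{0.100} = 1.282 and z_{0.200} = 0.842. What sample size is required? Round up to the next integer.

n = [z_α·√(p₀q₀) + z_β·√(p₁q₁)]² / (p₁ − p₀)²
  = [1.282·√(0.37·0.63) + 0.842·√(0.18·0.82)]² / (-0.19)²
  = [1.282·0.4828 + 0.842·0.3842]² / 0.0361
  = [0.9424]² / 0.0361
  = 24.60
Design effect: 2.02 × 24.60 = 49.70.
Round up → n = 50.

n = 50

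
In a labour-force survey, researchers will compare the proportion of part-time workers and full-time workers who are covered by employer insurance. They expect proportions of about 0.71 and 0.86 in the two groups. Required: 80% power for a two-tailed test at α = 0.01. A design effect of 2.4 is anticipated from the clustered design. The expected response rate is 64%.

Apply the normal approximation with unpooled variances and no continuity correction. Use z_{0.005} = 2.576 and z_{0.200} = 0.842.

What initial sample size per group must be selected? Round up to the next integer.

n = (z_{α/2} + z_β)² · [p₁(1−p₁) + p₂(1−p₂)] / (p₁ − p₂)²
  = (2.576 + 0.842)² · (0.71·0.29 + 0.86·0.14) / (-0.15)²
  = (3.418)² · (0.2059 + 0.1204) / 0.0225
  = 11.6827 · 0.3263 / 0.0225
  = 169.43
Design effect: 2.4 × 169.43 = 406.62.
Adjust for 64% response: 406.62 / 0.64 = 635.35.
Round up → n = 636 per group.

n = 636 per group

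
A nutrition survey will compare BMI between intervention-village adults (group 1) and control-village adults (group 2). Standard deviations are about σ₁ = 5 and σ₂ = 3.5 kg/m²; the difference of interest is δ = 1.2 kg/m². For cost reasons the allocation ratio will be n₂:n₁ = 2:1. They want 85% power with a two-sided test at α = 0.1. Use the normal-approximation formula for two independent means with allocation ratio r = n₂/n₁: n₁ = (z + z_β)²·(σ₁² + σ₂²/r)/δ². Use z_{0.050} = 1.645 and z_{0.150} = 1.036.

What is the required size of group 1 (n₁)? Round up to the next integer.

n₁ = (z_{α/2} + z_β)² · (σ₁² + σ₂²/r) / δ²
   = (1.645 + 1.036)² · (5² + 3.5²/2) / 1.2²
   = 7.1878 · (25 + 6.125) / 1.44
   = 7.1878 · 31.125 / 1.44
   = 155.36
Round up → n₁ = 156; n₂ = r·n₁ = 2 × 156 = 312.

n₁ = 156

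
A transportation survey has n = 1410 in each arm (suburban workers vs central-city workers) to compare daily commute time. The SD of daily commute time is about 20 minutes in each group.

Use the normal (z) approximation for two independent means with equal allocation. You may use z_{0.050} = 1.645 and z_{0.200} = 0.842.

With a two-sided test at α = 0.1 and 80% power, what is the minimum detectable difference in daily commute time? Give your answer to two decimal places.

Minimum detectable difference ≈ 1.87 minutes

δ = (z_{α/2} + z_β) · √((σ₁²+σ₂²)/n)
  = (1.645 + 0.842) · √(800/1410)
  = 2.487 · √0.56738
  = 2.487 · 0.7532
  = 1.8733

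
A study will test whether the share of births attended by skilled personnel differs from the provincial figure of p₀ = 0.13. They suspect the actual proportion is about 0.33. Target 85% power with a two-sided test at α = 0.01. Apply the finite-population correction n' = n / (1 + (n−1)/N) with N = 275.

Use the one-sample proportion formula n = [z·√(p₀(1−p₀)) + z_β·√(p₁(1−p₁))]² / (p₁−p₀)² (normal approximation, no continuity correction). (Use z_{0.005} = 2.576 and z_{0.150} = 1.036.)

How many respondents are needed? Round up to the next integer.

n = 40

n = [z_{α/2}·√(p₀q₀) + z_β·√(p₁q₁)]² / (p₁ − p₀)²
  = [2.576·√(0.13·0.87) + 1.036·√(0.33·0.67)]² / (0.20)²
  = [2.576·0.3363 + 1.036·0.4702]² / 0.0400
  = [1.3535]² / 0.0400
  = 45.80
Finite-population correction (N = 275): 45.80 / (1 + (45.80 − 1)/275) = 39.38.
Round up → n = 40.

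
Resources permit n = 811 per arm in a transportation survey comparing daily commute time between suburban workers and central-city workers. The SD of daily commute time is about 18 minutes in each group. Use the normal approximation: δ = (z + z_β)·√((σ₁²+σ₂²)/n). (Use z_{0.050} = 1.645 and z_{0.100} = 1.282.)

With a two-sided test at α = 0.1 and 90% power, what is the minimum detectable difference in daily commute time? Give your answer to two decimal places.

δ = (z_{α/2} + z_β) · √((σ₁²+σ₂²)/n)
  = (1.645 + 1.282) · √(648/811)
  = 2.927 · √0.79901
  = 2.927 · 0.8939
  = 2.6164

Minimum detectable difference ≈ 2.62 minutes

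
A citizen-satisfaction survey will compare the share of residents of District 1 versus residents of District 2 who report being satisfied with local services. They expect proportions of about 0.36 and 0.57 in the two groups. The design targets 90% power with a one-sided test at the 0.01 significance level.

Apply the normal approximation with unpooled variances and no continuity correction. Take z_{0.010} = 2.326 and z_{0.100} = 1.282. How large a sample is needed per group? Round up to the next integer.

n = 141 per group

n = (z_α + z_β)² · [p₁(1−p₁) + p₂(1−p₂)] / (p₁ − p₂)²
  = (2.326 + 1.282)² · (0.36·0.64 + 0.57·0.43) / (-0.21)²
  = (3.608)² · (0.2304 + 0.2451) / 0.0441
  = 13.0177 · 0.4755 / 0.0441
  = 140.36
Round up → n = 141 per group.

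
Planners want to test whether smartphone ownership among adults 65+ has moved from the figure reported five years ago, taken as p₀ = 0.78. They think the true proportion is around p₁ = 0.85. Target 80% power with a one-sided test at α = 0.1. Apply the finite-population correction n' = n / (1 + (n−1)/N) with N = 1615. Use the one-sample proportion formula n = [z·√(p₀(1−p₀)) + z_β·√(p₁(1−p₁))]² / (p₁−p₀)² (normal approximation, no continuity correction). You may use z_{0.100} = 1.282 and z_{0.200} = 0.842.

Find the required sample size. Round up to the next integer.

n = [z_α·√(p₀q₀) + z_β·√(p₁q₁)]² / (p₁ − p₀)²
  = [1.282·√(0.78·0.22) + 0.842·√(0.85·0.15)]² / (0.07)²
  = [1.282·0.4142 + 0.842·0.3571]² / 0.0049
  = [0.8317]² / 0.0049
  = 141.17
Finite-population correction (N = 1615): 141.17 / (1 + (141.17 − 1)/1615) = 129.90.
Round up → n = 130.

n = 130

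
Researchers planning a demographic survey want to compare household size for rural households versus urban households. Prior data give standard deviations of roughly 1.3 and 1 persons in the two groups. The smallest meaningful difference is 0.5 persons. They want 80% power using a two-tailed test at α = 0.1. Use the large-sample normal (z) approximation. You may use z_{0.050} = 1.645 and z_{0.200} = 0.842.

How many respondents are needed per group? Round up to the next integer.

n = 67 per group

n = (z_{α/2} + z_β)² · (σ₁² + σ₂²) / δ²
  = (1.645 + 0.842)² · (1.3² + 1² = 2.69) / 0.5²
  = 6.1852 · 2.69 / 0.25
  = 66.55
Round up → n = 67 per group.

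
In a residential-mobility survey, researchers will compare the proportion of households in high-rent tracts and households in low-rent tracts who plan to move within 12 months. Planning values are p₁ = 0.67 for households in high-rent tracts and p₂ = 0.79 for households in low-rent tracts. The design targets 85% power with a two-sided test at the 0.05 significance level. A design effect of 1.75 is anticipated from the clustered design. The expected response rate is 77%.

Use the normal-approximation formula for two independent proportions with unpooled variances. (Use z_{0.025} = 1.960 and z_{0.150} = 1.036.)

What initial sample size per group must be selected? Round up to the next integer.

n = (z_{α/2} + z_β)² · [p₁(1−p₁) + p₂(1−p₂)] / (p₁ − p₂)²
  = (1.960 + 1.036)² · (0.67·0.33 + 0.79·0.21) / (-0.12)²
  = (2.996)² · (0.2211 + 0.1659) / 0.0144
  = 8.9760 · 0.3870 / 0.0144
  = 241.23
Design effect: 1.75 × 241.23 = 422.15.
Adjust for 77% response: 422.15 / 0.77 = 548.25.
Round up → n = 549 per group.

n = 549 per group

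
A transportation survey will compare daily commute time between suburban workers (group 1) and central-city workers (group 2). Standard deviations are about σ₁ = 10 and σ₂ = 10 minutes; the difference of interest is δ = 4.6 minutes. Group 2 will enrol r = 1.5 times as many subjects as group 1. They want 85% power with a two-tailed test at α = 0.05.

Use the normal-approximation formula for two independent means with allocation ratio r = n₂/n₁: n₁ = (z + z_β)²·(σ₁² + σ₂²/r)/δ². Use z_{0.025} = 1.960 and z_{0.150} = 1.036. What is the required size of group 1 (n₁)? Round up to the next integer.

n₁ = 71

n₁ = (z_{α/2} + z_β)² · (σ₁² + σ₂²/r) / δ²
   = (1.960 + 1.036)² · (10² + 10²/1.5) / 4.6²
   = 8.9760 · (100 + 66.6667) / 21.16
   = 8.9760 · 166.6667 / 21.16
   = 70.70
Round up → n₁ = 71; n₂ = r·n₁ = 1.5 × 71 = 107.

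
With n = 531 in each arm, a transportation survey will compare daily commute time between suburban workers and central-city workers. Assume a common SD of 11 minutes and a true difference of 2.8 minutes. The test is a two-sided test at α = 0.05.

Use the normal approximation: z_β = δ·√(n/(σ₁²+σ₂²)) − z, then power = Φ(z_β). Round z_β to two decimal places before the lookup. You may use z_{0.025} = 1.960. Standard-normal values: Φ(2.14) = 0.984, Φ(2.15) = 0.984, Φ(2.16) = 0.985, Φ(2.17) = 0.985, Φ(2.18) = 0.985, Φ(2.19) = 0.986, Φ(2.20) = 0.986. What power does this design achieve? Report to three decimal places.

Power ≈ 0.986

z_β = δ·√(n/(σ₁²+σ₂²)) − z_{α/2}
    = 2.8 · √(531/242) − 1.960
    = 2.8 · 1.48129 − 1.960
    = 4.1476 − 1.960 = 2.1876 → 2.19
Power = Φ(2.19) = 0.986.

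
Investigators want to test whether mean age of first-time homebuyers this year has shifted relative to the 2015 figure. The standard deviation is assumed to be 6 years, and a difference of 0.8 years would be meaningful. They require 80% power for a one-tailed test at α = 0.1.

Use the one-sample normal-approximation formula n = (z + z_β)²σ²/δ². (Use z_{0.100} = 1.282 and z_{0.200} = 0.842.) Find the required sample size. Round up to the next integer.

n = (z_α + z_β)² · σ² / δ²
  = (1.282 + 0.842)² · 6² / 0.8²
  = 4.5114 · 36 / 0.64
  = 253.76
Round up → n = 254.

n = 254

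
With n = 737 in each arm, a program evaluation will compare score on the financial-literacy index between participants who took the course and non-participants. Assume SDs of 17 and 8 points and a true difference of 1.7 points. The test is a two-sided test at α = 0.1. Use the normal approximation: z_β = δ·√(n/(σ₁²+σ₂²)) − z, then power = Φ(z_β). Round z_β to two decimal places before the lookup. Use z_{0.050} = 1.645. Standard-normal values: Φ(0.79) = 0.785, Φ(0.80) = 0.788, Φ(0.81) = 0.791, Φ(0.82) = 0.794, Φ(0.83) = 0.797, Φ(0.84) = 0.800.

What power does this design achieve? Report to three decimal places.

Power ≈ 0.791

z_β = δ·√(n/(σ₁²+σ₂²)) − z_{α/2}
    = 1.7 · √(737/353) − 1.645
    = 1.7 · 1.44493 − 1.645
    = 2.4564 − 1.645 = 0.8114 → 0.81
Power = Φ(0.81) = 0.791.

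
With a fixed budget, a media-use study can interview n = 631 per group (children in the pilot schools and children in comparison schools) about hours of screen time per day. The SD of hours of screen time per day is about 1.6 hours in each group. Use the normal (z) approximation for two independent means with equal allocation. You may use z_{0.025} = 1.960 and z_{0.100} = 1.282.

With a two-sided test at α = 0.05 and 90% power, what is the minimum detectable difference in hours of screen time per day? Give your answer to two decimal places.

δ = (z_{α/2} + z_β) · √((σ₁²+σ₂²)/n)
  = (1.960 + 1.282) · √(5.12/631)
  = 3.242 · √0.00811
  = 3.242 · 0.0901
  = 0.2920

Minimum detectable difference ≈ 0.29 hours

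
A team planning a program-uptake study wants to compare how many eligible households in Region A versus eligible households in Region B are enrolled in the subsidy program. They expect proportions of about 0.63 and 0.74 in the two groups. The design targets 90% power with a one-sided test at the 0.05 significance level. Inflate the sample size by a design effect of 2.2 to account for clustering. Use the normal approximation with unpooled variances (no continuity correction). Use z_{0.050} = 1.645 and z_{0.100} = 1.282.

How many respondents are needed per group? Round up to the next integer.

n = (z_α + z_β)² · [p₁(1−p₁) + p₂(1−p₂)] / (p₁ − p₂)²
  = (1.645 + 1.282)² · (0.63·0.37 + 0.74·0.26) / (-0.11)²
  = (2.927)² · (0.2331 + 0.1924) / 0.0121
  = 8.5673 · 0.4255 / 0.0121
  = 301.27
Design effect: 2.2 × 301.27 = 662.80.
Round up → n = 663 per group.

n = 663 per group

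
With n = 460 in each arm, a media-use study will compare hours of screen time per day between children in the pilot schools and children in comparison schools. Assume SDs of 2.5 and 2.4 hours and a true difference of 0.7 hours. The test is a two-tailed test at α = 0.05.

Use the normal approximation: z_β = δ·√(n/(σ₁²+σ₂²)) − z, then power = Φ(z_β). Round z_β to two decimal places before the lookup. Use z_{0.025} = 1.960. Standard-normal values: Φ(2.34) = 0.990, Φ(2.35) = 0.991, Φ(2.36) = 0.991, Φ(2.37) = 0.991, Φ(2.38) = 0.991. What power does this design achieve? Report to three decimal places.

Power ≈ 0.991

z_β = δ·√(n/(σ₁²+σ₂²)) − z_{α/2}
    = 0.7 · √(460/12.01) − 1.960
    = 0.7 · 6.18881 − 1.960
    = 4.3322 − 1.960 = 2.3722 → 2.37
Power = Φ(2.37) = 0.991.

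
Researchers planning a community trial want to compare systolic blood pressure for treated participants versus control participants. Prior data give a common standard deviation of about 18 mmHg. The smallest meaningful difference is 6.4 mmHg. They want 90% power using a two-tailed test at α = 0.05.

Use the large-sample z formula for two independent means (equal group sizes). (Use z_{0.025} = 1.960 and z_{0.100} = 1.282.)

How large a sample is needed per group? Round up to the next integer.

n = 167 per group

n = (z_{α/2} + z_β)² · (σ₁² + σ₂²) / δ²
  = (1.960 + 1.282)² · (2·18² = 648) / 6.4²
  = 10.5106 · 648 / 40.96
  = 166.28
Round up → n = 167 per group.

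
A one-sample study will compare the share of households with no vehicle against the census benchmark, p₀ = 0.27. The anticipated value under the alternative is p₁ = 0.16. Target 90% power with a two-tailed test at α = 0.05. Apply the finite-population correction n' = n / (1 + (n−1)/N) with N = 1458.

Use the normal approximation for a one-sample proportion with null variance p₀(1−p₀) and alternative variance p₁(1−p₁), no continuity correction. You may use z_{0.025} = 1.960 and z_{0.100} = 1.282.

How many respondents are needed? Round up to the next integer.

n = [z_{α/2}·√(p₀q₀) + z_β·√(p₁q₁)]² / (p₁ − p₀)²
  = [1.960·√(0.27·0.73) + 1.282·√(0.16·0.84)]² / (-0.11)²
  = [1.960·0.4440 + 1.282·0.3666]² / 0.0121
  = [1.3401]² / 0.0121
  = 148.43
Finite-population correction (N = 1458): 148.43 / (1 + (148.43 − 1)/1458) = 134.80.
Round up → n = 135.

n = 135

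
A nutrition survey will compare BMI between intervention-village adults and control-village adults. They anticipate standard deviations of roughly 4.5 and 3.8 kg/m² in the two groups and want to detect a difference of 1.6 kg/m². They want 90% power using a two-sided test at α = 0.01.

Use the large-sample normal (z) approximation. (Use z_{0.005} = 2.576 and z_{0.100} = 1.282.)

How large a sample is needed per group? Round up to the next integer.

n = (z_{α/2} + z_β)² · (σ₁² + σ₂²) / δ²
  = (2.576 + 1.282)² · (4.5² + 3.8² = 34.69) / 1.6²
  = 14.8842 · 34.69 / 2.56
  = 201.69
Round up → n = 202 per group.

n = 202 per group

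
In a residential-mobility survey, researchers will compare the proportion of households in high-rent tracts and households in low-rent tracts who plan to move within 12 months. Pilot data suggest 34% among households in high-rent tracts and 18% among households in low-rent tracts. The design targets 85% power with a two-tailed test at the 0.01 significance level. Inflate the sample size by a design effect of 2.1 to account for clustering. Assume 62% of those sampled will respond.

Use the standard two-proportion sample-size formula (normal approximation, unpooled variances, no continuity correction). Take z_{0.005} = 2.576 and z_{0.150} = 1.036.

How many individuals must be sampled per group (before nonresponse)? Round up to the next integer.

n = (z_{α/2} + z_β)² · [p₁(1−p₁) + p₂(1−p₂)] / (p₁ − p₂)²
  = (2.576 + 1.036)² · (0.34·0.66 + 0.18·0.82) / (0.16)²
  = (3.612)² · (0.2244 + 0.1476) / 0.0256
  = 13.0465 · 0.3720 / 0.0256
  = 189.58
Design effect: 2.1 × 189.58 = 398.12.
Adjust for 62% response: 398.12 / 0.62 = 642.13.
Round up → n = 643 per group.

n = 643 per group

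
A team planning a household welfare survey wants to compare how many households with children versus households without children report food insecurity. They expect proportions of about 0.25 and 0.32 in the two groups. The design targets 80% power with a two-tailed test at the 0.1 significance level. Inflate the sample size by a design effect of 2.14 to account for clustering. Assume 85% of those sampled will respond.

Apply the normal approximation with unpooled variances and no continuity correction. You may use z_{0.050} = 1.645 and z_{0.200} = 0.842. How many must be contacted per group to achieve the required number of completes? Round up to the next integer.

n = 1288 per group

n = (z_{α/2} + z_β)² · [p₁(1−p₁) + p₂(1−p₂)] / (p₁ − p₂)²
  = (1.645 + 0.842)² · (0.25·0.75 + 0.32·0.68) / (-0.07)²
  = (2.487)² · (0.1875 + 0.2176) / 0.0049
  = 6.1852 · 0.4051 / 0.0049
  = 511.35
Design effect: 2.14 × 511.35 = 1094.29.
Adjust for 85% response: 1094.29 / 0.85 = 1287.40.
Round up → n = 1288 per group.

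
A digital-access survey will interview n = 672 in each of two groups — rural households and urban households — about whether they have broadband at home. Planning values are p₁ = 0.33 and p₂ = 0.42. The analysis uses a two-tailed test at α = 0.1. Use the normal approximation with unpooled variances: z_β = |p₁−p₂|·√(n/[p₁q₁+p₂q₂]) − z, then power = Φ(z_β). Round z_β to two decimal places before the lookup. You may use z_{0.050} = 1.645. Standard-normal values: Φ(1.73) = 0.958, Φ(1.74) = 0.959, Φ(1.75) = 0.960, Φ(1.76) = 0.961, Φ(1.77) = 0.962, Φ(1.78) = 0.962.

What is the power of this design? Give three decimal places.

Power ≈ 0.962

z_β = |p₁−p₂|·√(n/[p₁q₁+p₂q₂]) − z_{α/2}
    = 0.09 · √(672/0.4647) − 1.645
    = 0.09 · 38.0275 − 1.645
    = 3.4225 − 1.645 = 1.7775 → 1.78
Power = Φ(1.78) = 0.962.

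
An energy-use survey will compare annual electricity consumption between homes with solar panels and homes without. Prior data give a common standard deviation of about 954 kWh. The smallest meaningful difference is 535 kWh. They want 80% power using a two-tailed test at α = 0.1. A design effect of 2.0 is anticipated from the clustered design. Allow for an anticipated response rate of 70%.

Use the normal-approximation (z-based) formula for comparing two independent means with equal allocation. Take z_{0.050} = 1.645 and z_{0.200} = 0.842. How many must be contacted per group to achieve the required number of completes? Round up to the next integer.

n = 113 per group

n = (z_{α/2} + z_β)² · (σ₁² + σ₂²) / δ²
  = (1.645 + 0.842)² · (2·954² = 1820232) / 535²
  = 6.1852 · 1820232 / 286225
  = 39.33
Design effect: 2.0 × 39.33 = 78.67.
Adjust for 70% response: 78.67 / 0.70 = 112.38.
Round up → n = 113 per group.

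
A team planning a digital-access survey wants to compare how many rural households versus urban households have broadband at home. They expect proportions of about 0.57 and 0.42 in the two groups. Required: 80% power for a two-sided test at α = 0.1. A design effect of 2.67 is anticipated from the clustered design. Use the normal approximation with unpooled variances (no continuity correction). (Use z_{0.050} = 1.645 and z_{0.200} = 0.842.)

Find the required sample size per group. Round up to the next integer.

n = 359 per group

n = (z_{α/2} + z_β)² · [p₁(1−p₁) + p₂(1−p₂)] / (p₁ − p₂)²
  = (1.645 + 0.842)² · (0.57·0.43 + 0.42·0.58) / (0.15)²
  = (2.487)² · (0.2451 + 0.2436) / 0.0225
  = 6.1852 · 0.4887 / 0.0225
  = 134.34
Design effect: 2.67 × 134.34 = 358.69.
Round up → n = 359 per group.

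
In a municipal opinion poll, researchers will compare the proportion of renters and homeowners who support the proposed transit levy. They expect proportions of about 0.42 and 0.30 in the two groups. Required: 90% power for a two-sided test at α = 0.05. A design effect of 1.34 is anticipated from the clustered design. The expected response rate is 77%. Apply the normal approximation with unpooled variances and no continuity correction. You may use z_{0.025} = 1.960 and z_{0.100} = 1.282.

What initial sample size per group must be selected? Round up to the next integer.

n = (z_{α/2} + z_β)² · [p₁(1−p₁) + p₂(1−p₂)] / (p₁ − p₂)²
  = (1.960 + 1.282)² · (0.42·0.58 + 0.30·0.70) / (0.12)²
  = (3.242)² · (0.2436 + 0.2100) / 0.0144
  = 10.5106 · 0.4536 / 0.0144
  = 331.08
Design effect: 1.34 × 331.08 = 443.65.
Adjust for 77% response: 443.65 / 0.77 = 576.17.
Round up → n = 577 per group.

n = 577 per group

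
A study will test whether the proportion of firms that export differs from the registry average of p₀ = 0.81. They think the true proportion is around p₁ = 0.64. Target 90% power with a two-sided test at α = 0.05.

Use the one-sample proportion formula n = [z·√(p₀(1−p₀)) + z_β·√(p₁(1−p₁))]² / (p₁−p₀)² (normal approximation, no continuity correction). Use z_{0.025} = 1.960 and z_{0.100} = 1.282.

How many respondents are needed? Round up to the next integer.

n = [z_{α/2}·√(p₀q₀) + z_β·√(p₁q₁)]² / (p₁ − p₀)²
  = [1.960·√(0.81·0.19) + 1.282·√(0.64·0.36)]² / (-0.17)²
  = [1.960·0.3923 + 1.282·0.4800]² / 0.0289
  = [1.3843]² / 0.0289
  = 66.30
Round up → n = 67.

n = 67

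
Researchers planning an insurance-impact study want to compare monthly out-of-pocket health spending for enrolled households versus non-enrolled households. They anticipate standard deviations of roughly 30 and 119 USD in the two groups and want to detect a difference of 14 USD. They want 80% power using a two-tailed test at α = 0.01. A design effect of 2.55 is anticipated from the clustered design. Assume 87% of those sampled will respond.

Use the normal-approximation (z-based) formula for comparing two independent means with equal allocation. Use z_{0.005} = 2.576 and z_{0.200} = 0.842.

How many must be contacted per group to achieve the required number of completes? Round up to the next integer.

n = 2632 per group

n = (z_{α/2} + z_β)² · (σ₁² + σ₂²) / δ²
  = (2.576 + 0.842)² · (30² + 119² = 15061) / 14²
  = 11.6827 · 15061 / 196
  = 897.72
Design effect: 2.55 × 897.72 = 2289.19.
Adjust for 87% response: 2289.19 / 0.87 = 2631.25.
Round up → n = 2632 per group.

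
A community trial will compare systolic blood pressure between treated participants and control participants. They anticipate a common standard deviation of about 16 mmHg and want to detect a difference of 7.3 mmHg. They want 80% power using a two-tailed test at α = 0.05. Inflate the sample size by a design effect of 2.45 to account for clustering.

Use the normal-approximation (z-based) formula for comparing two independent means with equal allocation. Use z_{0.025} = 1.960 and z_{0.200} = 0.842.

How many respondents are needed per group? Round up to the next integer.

n = (z_{α/2} + z_β)² · (σ₁² + σ₂²) / δ²
  = (1.960 + 0.842)² · (2·16² = 512) / 7.3²
  = 7.8512 · 512 / 53.29
  = 75.43
Design effect: 2.45 × 75.43 = 184.81.
Round up → n = 185 per group.

n = 185 per group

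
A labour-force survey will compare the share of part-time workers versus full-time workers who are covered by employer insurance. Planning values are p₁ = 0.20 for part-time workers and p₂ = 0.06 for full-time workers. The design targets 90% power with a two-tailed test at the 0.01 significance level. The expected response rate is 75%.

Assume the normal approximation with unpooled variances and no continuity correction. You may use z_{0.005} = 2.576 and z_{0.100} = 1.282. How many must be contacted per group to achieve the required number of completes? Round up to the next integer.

n = (z_{α/2} + z_β)² · [p₁(1−p₁) + p₂(1−p₂)] / (p₁ − p₂)²
  = (2.576 + 1.282)² · (0.20·0.80 + 0.06·0.94) / (0.14)²
  = (3.858)² · (0.1600 + 0.0564) / 0.0196
  = 14.8842 · 0.2164 / 0.0196
  = 164.33
Adjust for 75% response: 164.33 / 0.75 = 219.11.
Round up → n = 220 per group.

n = 220 per group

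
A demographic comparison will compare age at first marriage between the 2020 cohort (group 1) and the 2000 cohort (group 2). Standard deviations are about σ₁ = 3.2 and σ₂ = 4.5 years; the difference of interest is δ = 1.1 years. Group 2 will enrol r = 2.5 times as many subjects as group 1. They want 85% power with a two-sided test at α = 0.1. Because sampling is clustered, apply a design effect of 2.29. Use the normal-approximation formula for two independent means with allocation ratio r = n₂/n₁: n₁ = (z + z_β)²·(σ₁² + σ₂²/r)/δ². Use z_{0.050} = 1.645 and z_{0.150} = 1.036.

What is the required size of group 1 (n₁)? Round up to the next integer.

n₁ = (z_{α/2} + z_β)² · (σ₁² + σ₂²/r) / δ²
   = (1.645 + 1.036)² · (3.2² + 4.5²/2.5) / 1.1²
   = 7.1878 · (10.24 + 8.1) / 1.21
   = 7.1878 · 18.34 / 1.21
   = 108.95
Design effect: 2.29 × 108.95 = 249.48.
Round up → n₁ = 250; n₂ = r·n₁ = 2.5 × 250 = 625.

n₁ = 250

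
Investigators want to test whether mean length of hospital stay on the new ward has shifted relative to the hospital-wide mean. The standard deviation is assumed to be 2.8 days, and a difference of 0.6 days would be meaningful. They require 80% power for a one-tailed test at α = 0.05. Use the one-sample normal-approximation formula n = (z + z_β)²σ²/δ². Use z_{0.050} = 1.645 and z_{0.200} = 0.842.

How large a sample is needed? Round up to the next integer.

n = (z_α + z_β)² · σ² / δ²
  = (1.645 + 0.842)² · 2.8² / 0.6²
  = 6.1852 · 7.84 / 0.36
  = 134.70
Round up → n = 135.

n = 135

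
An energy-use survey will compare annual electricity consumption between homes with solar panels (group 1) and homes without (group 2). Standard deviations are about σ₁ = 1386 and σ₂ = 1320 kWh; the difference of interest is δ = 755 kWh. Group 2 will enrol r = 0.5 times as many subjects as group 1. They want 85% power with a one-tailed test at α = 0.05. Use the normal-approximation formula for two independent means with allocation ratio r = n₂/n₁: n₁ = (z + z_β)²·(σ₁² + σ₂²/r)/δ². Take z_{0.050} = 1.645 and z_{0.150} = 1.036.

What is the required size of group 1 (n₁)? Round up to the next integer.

n₁ = 69

n₁ = (z_α + z_β)² · (σ₁² + σ₂²/r) / δ²
   = (1.645 + 1.036)² · (1386² + 1320²/0.5) / 755²
   = 7.1878 · (1920996 + 3484800) / 570025
   = 7.1878 · 5405796 / 570025
   = 68.16
Round up → n₁ = 69; n₂ = r·n₁ = 0.5 × 69 = 35.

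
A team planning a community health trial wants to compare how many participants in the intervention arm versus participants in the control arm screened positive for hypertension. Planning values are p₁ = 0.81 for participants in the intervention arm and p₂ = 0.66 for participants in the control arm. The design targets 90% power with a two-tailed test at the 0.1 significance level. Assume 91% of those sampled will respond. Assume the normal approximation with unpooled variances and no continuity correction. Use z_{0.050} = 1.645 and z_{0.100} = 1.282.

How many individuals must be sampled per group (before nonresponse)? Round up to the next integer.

n = 159 per group

n = (z_{α/2} + z_β)² · [p₁(1−p₁) + p₂(1−p₂)] / (p₁ − p₂)²
  = (1.645 + 1.282)² · (0.81·0.19 + 0.66·0.34) / (0.15)²
  = (2.927)² · (0.1539 + 0.2244) / 0.0225
  = 8.5673 · 0.3783 / 0.0225
  = 144.05
Adjust for 91% response: 144.05 / 0.91 = 158.29.
Round up → n = 159 per group.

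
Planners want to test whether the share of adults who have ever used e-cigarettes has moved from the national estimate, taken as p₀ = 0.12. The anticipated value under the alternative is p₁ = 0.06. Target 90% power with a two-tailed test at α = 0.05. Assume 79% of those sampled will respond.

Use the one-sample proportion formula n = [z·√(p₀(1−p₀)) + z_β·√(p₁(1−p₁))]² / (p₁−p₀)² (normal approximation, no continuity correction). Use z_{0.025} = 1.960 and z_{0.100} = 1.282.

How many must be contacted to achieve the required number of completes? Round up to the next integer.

n = [z_{α/2}·√(p₀q₀) + z_β·√(p₁q₁)]² / (p₁ − p₀)²
  = [1.960·√(0.12·0.88) + 1.282·√(0.06·0.94)]² / (-0.06)²
  = [1.960·0.3250 + 1.282·0.2375]² / 0.0036
  = [0.9414]² / 0.0036
  = 246.17
Adjust for 79% response: 246.17 / 0.79 = 311.60.
Round up → n = 312.

n = 312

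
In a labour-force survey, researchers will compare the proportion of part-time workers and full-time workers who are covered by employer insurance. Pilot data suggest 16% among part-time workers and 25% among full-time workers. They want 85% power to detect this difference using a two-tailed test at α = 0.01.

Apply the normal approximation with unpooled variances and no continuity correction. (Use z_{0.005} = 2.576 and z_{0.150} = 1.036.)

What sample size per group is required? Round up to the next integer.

n = 519 per group

n = (z_{α/2} + z_β)² · [p₁(1−p₁) + p₂(1−p₂)] / (p₁ − p₂)²
  = (2.576 + 1.036)² · (0.16·0.84 + 0.25·0.75) / (-0.09)²
  = (3.612)² · (0.1344 + 0.1875) / 0.0081
  = 13.0465 · 0.3219 / 0.0081
  = 518.48
Round up → n = 519 per group.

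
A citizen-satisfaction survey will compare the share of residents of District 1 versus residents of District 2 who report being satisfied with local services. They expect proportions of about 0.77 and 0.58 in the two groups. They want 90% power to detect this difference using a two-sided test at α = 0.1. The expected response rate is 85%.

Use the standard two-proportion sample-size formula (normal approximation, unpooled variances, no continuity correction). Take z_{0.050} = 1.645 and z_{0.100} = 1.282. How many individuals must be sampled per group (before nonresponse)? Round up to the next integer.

n = (z_{α/2} + z_β)² · [p₁(1−p₁) + p₂(1−p₂)] / (p₁ − p₂)²
  = (1.645 + 1.282)² · (0.77·0.23 + 0.58·0.42) / (0.19)²
  = (2.927)² · (0.1771 + 0.2436) / 0.0361
  = 8.5673 · 0.4207 / 0.0361
  = 99.84
Adjust for 85% response: 99.84 / 0.85 = 117.46.
Round up → n = 118 per group.

n = 118 per group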